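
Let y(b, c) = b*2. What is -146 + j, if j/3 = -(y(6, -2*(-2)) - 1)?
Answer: -179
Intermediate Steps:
y(b, c) = 2*b
j = -33 (j = 3*(-(2*6 - 1)) = 3*(-(12 - 1)) = 3*(-1*11) = 3*(-11) = -33)
-146 + j = -146 - 33 = -179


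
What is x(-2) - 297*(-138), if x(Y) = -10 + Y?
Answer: 40974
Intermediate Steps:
x(-2) - 297*(-138) = (-10 - 2) - 297*(-138) = -12 + 40986 = 40974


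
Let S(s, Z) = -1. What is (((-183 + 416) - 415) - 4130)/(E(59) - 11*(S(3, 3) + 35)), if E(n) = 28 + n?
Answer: 616/41 ≈ 15.024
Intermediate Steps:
(((-183 + 416) - 415) - 4130)/(E(59) - 11*(S(3, 3) + 35)) = (((-183 + 416) - 415) - 4130)/((28 + 59) - 11*(-1 + 35)) = ((233 - 415) - 4130)/(87 - 11*34) = (-182 - 4130)/(87 - 374) = -4312/(-287) = -4312*(-1/287) = 616/41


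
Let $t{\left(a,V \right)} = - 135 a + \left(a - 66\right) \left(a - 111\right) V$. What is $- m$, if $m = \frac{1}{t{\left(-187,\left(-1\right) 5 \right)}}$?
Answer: $\frac{1}{351725} \approx 2.8431 \cdot 10^{-6}$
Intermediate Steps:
$t{\left(a,V \right)} = - 135 a + V \left(-111 + a\right) \left(-66 + a\right)$ ($t{\left(a,V \right)} = - 135 a + \left(-66 + a\right) \left(-111 + a\right) V = - 135 a + \left(-111 + a\right) \left(-66 + a\right) V = - 135 a + V \left(-111 + a\right) \left(-66 + a\right)$)
$m = - \frac{1}{351725}$ ($m = \frac{1}{\left(-135\right) \left(-187\right) + 7326 \left(\left(-1\right) 5\right) + \left(-1\right) 5 \left(-187\right)^{2} - 177 \left(\left(-1\right) 5\right) \left(-187\right)} = \frac{1}{25245 + 7326 \left(-5\right) - 174845 - \left(-885\right) \left(-187\right)} = \frac{1}{25245 - 36630 - 174845 - 165495} = \frac{1}{-351725} = - \frac{1}{351725} \approx -2.8431 \cdot 10^{-6}$)
$- m = \left(-1\right) \left(- \frac{1}{351725}\right) = \frac{1}{351725}$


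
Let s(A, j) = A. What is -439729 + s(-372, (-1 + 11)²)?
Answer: -440101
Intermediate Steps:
-439729 + s(-372, (-1 + 11)²) = -439729 - 372 = -440101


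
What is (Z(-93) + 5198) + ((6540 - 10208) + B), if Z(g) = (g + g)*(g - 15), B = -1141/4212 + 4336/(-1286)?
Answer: 58538510009/2708316 ≈ 21614.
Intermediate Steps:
B = -9865279/2708316 (B = -1141*1/4212 + 4336*(-1/1286) = -1141/4212 - 2168/643 = -9865279/2708316 ≈ -3.6426)
Z(g) = 2*g*(-15 + g) (Z(g) = (2*g)*(-15 + g) = 2*g*(-15 + g))
(Z(-93) + 5198) + ((6540 - 10208) + B) = (2*(-93)*(-15 - 93) + 5198) + ((6540 - 10208) - 9865279/2708316) = (2*(-93)*(-108) + 5198) + (-3668 - 9865279/2708316) = (20088 + 5198) - 9943968367/2708316 = 25286 - 9943968367/2708316 = 58538510009/2708316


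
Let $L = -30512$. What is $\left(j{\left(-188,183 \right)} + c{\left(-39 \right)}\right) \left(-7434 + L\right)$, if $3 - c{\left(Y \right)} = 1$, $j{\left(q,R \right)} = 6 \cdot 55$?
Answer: $-12598072$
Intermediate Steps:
$j{\left(q,R \right)} = 330$
$c{\left(Y \right)} = 2$ ($c{\left(Y \right)} = 3 - 1 = 2$)
$\left(j{\left(-188,183 \right)} + c{\left(-39 \right)}\right) \left(-7434 + L\right) = \left(330 + 2\right) \left(-7434 - 30512\right) = 332 \left(-37946\right) = -12598072$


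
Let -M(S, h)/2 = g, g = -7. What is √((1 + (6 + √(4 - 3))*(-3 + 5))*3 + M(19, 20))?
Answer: √59 ≈ 7.6811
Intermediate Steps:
M(S, h) = 14 (M(S, h) = -2*(-7) = 14)
√((1 + (6 + √(4 - 3))*(-3 + 5))*3 + M(19, 20)) = √((1 + (6 + √(4 - 3))*(-3 + 5))*3 + 14) = √((1 + (6 + √1)*2)*3 + 14) = √((1 + (6 + 1)*2)*3 + 14) = √((1 + 7*2)*3 + 14) = √((1 + 14)*3 + 14) = √(15*3 + 14) = √(45 + 14) = √59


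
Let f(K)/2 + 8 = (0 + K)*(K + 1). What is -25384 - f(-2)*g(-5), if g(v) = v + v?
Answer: -25504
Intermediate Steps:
g(v) = 2*v
f(K) = -16 + 2*K*(1 + K) (f(K) = -16 + 2*((0 + K)*(K + 1)) = -16 + 2*(K*(1 + K)) = -16 + 2*K*(1 + K))
-25384 - f(-2)*g(-5) = -25384 - (-16 + 2*(-2) + 2*(-2)²)*2*(-5) = -25384 - (-16 - 4 + 2*4)*(-10) = -25384 - (-16 - 4 + 8)*(-10) = -25384 - (-12)*(-10) = -25384 - 1*120 = -25384 - 120 = -25504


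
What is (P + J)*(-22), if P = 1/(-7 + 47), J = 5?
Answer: -2211/20 ≈ -110.55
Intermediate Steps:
P = 1/40 ≈ 0.025000
(P + J)*(-22) = (1/40 + 5)*(-22) = (201/40)*(-22) = -2211/20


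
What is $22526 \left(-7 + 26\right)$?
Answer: $427994$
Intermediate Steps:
$22526 \left(-7 + 26\right) = 22526 \cdot 19 = 427994$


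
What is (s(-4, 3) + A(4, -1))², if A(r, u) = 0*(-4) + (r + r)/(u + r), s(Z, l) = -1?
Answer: 25/9 ≈ 2.7778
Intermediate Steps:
A(r, u) = 2*r/(r + u) (A(r, u) = 0 + (2*r)/(r + u) = 0 + 2*r/(r + u) = 2*r/(r + u))
(s(-4, 3) + A(4, -1))² = (-1 + 2*4/(4 - 1))² = (-1 + 2*4/3)² = (-1 + 2*4*(⅓))² = (-1 + 8/3)² = (5/3)² = 25/9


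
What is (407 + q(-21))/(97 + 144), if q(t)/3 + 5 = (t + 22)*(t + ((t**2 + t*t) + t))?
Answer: 2912/241 ≈ 12.083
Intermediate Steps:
q(t) = -15 + 3*(22 + t)*(2*t + 2*t**2) (q(t) = -15 + 3*((t + 22)*(t + ((t**2 + t*t) + t))) = -15 + 3*((22 + t)*(t + ((t**2 + t**2) + t))) = -15 + 3*((22 + t)*(t + (2*t**2 + t))) = -15 + 3*((22 + t)*(t + (t + 2*t**2))) = -15 + 3*((22 + t)*(2*t + 2*t**2)) = -15 + 3*(22 + t)*(2*t + 2*t**2))
(407 + q(-21))/(97 + 144) = (407 + (-15 + 6*(-21)**3 + 132*(-21) + 138*(-21)**2))/(97 + 144) = (407 + (-15 + 6*(-9261) - 2772 + 138*441))/241 = (407 + (-15 - 55566 - 2772 + 60858))*(1/241) = (407 + 2505)*(1/241) = 2912*(1/241) = 2912/241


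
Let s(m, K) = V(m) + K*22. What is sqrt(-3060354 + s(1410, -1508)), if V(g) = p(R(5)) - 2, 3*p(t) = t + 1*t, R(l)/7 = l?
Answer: I*sqrt(27841578)/3 ≈ 1758.8*I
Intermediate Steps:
R(l) = 7*l
p(t) = 2*t/3 (p(t) = (t + 1*t)/3 = (t + t)/3 = (2*t)/3 = 2*t/3)
V(g) = 64/3 (V(g) = 2*(7*5)/3 - 2 = (2/3)*35 - 2 = 70/3 - 2 = 64/3)
s(m, K) = 64/3 + 22*K (s(m, K) = 64/3 + K*22 = 64/3 + 22*K)
sqrt(-3060354 + s(1410, -1508)) = sqrt(-3060354 + (64/3 + 22*(-1508))) = sqrt(-3060354 + (64/3 - 33176)) = sqrt(-3060354 - 99464/3) = sqrt(-9280526/3) = I*sqrt(27841578)/3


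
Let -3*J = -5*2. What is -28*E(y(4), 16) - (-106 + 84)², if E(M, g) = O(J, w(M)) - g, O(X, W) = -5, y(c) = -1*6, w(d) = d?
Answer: 104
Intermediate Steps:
J = 10/3 (J = -(-5)*2/3 = -⅓*(-10) = 10/3 ≈ 3.3333)
y(c) = -6
E(M, g) = -5 - g
-28*E(y(4), 16) - (-106 + 84)² = -28*(-5 - 1*16) - (-106 + 84)² = -28*(-5 - 16) - 1*(-22)² = -28*(-21) - 1*484 = 588 - 484 = 104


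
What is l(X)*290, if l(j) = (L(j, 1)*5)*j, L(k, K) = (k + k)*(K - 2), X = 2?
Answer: -11600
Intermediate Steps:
L(k, K) = 2*k*(-2 + K) (L(k, K) = (2*k)*(-2 + K) = 2*k*(-2 + K))
l(j) = -10*j**2 (l(j) = ((2*j*(-2 + 1))*5)*j = ((2*j*(-1))*5)*j = (-2*j*5)*j = (-10*j)*j = -10*j**2)
l(X)*290 = -10*2**2*290 = -10*4*290 = -40*290 = -11600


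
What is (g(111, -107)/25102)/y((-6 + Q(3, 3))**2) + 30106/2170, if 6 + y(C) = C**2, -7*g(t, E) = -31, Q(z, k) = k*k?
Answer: 5667907051/408535050 ≈ 13.874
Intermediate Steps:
Q(z, k) = k**2
g(t, E) = 31/7 (g(t, E) = -1/7*(-31) = 31/7)
y(C) = -6 + C**2
(g(111, -107)/25102)/y((-6 + Q(3, 3))**2) + 30106/2170 = ((31/7)/25102)/(-6 + ((-6 + 3**2)**2)**2) + 30106/2170 = ((31/7)*(1/25102))/(-6 + ((-6 + 9)**2)**2) + 30106*(1/2170) = 31/(175714*(-6 + (3**2)**2)) + 15053/1085 = 31/(175714*(-6 + 9**2)) + 15053/1085 = 31/(175714*(-6 + 81)) + 15053/1085 = (31/175714)/75 + 15053/1085 = (31/175714)*(1/75) + 15053/1085 = 31/13178550 + 15053/1085 = 5667907051/408535050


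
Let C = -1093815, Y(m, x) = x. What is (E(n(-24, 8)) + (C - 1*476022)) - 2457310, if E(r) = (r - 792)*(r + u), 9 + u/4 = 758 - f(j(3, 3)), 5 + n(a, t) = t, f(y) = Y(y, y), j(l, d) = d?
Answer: -6383890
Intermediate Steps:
f(y) = y
n(a, t) = -5 + t
u = 2984 (u = -36 + 4*(758 - 1*3) = -36 + 4*(758 - 3) = -36 + 4*755 = -36 + 3020 = 2984)
E(r) = (-792 + r)*(2984 + r) (E(r) = (r - 792)*(r + 2984) = (-792 + r)*(2984 + r))
(E(n(-24, 8)) + (C - 1*476022)) - 2457310 = ((-2363328 + (-5 + 8)**2 + 2192*(-5 + 8)) + (-1093815 - 1*476022)) - 2457310 = ((-2363328 + 3**2 + 2192*3) + (-1093815 - 476022)) - 2457310 = ((-2363328 + 9 + 6576) - 1569837) - 2457310 = (-2356743 - 1569837) - 2457310 = -3926580 - 2457310 = -6383890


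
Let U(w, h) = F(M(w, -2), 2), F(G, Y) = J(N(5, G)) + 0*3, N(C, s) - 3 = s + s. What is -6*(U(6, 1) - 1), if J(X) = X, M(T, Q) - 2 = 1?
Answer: -48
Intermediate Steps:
M(T, Q) = 3 (M(T, Q) = 2 + 1 = 3)
N(C, s) = 3 + 2*s (N(C, s) = 3 + (s + s) = 3 + 2*s)
F(G, Y) = 3 + 2*G (F(G, Y) = (3 + 2*G) + 0*3 = (3 + 2*G) + 0 = 3 + 2*G)
U(w, h) = 9 (U(w, h) = 3 + 2*3 = 3 + 6 = 9)
-6*(U(6, 1) - 1) = -6*(9 - 1) = -6*8 = -48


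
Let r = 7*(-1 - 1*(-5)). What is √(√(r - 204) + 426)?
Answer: √(426 + 4*I*√11) ≈ 20.642 + 0.3213*I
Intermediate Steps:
r = 28 (r = 7*(-1 + 5) = 7*4 = 28)
√(√(r - 204) + 426) = √(√(28 - 204) + 426) = √(√(-176) + 426) = √(4*I*√11 + 426) = √(426 + 4*I*√11)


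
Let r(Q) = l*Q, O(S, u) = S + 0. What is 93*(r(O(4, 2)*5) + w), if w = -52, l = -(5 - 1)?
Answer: -12276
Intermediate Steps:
O(S, u) = S
l = -4 (l = -1*4 = -4)
r(Q) = -4*Q
93*(r(O(4, 2)*5) + w) = 93*(-16*5 - 52) = 93*(-4*20 - 52) = 93*(-80 - 52) = 93*(-132) = -12276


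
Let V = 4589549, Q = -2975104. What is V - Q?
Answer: 7564653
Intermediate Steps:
V - Q = 4589549 - 1*(-2975104) = 4589549 + 2975104 = 7564653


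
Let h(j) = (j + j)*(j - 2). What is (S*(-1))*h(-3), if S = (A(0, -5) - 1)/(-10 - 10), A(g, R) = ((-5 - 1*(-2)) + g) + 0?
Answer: -6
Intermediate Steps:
h(j) = 2*j*(-2 + j) (h(j) = (2*j)*(-2 + j) = 2*j*(-2 + j))
A(g, R) = -3 + g (A(g, R) = ((-5 + 2) + g) + 0 = (-3 + g) + 0 = -3 + g)
S = 1/5 (S = ((-3 + 0) - 1)/(-10 - 10) = (-3 - 1)/(-20) = -4*(-1/20) = 1/5 ≈ 0.20000)
(S*(-1))*h(-3) = ((1/5)*(-1))*(2*(-3)*(-2 - 3)) = -2*(-3)*(-5)/5 = -1/5*30 = -6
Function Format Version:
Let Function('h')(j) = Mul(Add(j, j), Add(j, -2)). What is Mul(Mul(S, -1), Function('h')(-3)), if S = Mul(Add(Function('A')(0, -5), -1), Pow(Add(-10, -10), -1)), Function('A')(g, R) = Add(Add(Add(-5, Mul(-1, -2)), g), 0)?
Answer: -6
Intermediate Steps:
Function('h')(j) = Mul(2, j, Add(-2, j)) (Function('h')(j) = Mul(Mul(2, j), Add(-2, j)) = Mul(2, j, Add(-2, j)))
Function('A')(g, R) = Add(-3, g) (Function('A')(g, R) = Add(Add(Add(-5, 2), g), 0) = Add(Add(-3, g), 0) = Add(-3, g))
S = Rational(1, 5) (S = Mul(Add(Add(-3, 0), -1), Pow(Add(-10, -10), -1)) = Mul(Add(-3, -1), Pow(-20, -1)) = Mul(-4, Rational(-1, 20)) = Rational(1, 5) ≈ 0.20000)
Mul(Mul(S, -1), Function('h')(-3)) = Mul(Mul(Rational(1, 5), -1), Mul(2, -3, Add(-2, -3))) = Mul(Rational(-1, 5), Mul(2, -3, -5)) = Mul(Rational(-1, 5), 30) = -6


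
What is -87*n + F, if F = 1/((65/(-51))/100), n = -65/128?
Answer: -57045/1664 ≈ -34.282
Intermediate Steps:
n = -65/128 (n = -65*1/128 = -65/128 ≈ -0.50781)
F = -1020/13 (F = 1/((65*(-1/51))*(1/100)) = 1/(-65/51*1/100) = 1/(-13/1020) = -1020/13 ≈ -78.462)
-87*n + F = -87*(-65/128) - 1020/13 = 5655/128 - 1020/13 = -57045/1664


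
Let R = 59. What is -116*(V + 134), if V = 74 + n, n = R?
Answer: -30972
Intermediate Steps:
n = 59
V = 133 (V = 74 + 59 = 133)
-116*(V + 134) = -116*(133 + 134) = -116*267 = -30972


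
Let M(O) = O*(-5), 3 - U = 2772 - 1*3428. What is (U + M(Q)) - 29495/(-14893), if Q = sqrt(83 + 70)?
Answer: 9843982/14893 - 15*sqrt(17) ≈ 599.13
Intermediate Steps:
Q = 3*sqrt(17) (Q = sqrt(153) = 3*sqrt(17) ≈ 12.369)
U = 659 (U = 3 - (2772 - 1*3428) = 3 - (2772 - 3428) = 3 - 1*(-656) = 3 + 656 = 659)
M(O) = -5*O
(U + M(Q)) - 29495/(-14893) = (659 - 15*sqrt(17)) - 29495/(-14893) = (659 - 15*sqrt(17)) - 29495*(-1/14893) = (659 - 15*sqrt(17)) + 29495/14893 = 9843982/14893 - 15*sqrt(17)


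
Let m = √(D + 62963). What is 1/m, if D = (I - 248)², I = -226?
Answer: √287639/287639 ≈ 0.0018646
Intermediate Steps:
D = 224676 (D = (-226 - 248)² = (-474)² = 224676)
m = √287639 (m = √(224676 + 62963) = √287639 ≈ 536.32)
1/m = 1/(√287639) = √287639/287639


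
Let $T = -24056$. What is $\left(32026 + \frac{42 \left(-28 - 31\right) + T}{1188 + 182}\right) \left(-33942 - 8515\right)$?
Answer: $- \frac{930850322151}{685} \approx -1.3589 \cdot 10^{9}$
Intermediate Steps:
$\left(32026 + \frac{42 \left(-28 - 31\right) + T}{1188 + 182}\right) \left(-33942 - 8515\right) = \left(32026 + \frac{42 \left(-28 - 31\right) - 24056}{1188 + 182}\right) \left(-33942 - 8515\right) = \left(32026 + \frac{42 \left(-59\right) - 24056}{1370}\right) \left(-42457\right) = \left(32026 + \left(-2478 - 24056\right) \frac{1}{1370}\right) \left(-42457\right) = \left(32026 - \frac{13267}{685}\right) \left(-42457\right) = \frac{21924543}{685} \left(-42457\right) = - \frac{930850322151}{685}$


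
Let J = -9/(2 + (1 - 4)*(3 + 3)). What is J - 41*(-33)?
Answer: 21657/16 ≈ 1353.6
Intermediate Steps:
J = 9/16 (J = -9/(2 - 3*6) = -9/(2 - 18) = -9/(-16) = -1/16*(-9) = 9/16 ≈ 0.56250)
J - 41*(-33) = 9/16 - 41*(-33) = 9/16 + 1353 = 21657/16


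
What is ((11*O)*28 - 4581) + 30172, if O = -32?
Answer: 15735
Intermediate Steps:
((11*O)*28 - 4581) + 30172 = ((11*(-32))*28 - 4581) + 30172 = (-352*28 - 4581) + 30172 = (-9856 - 4581) + 30172 = -14437 + 30172 = 15735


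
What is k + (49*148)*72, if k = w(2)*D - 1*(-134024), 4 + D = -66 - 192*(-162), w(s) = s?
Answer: 718236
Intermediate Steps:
D = 31034 (D = -4 + (-66 - 192*(-162)) = -4 + (-66 + 31104) = -4 + 31038 = 31034)
k = 196092 (k = 2*31034 - 1*(-134024) = 62068 + 134024 = 196092)
k + (49*148)*72 = 196092 + (49*148)*72 = 196092 + 7252*72 = 196092 + 522144 = 718236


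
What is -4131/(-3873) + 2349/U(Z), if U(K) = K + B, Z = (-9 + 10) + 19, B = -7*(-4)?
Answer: 1032885/20656 ≈ 50.004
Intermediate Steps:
B = 28
Z = 20 (Z = 1 + 19 = 20)
U(K) = 28 + K (U(K) = K + 28 = 28 + K)
-4131/(-3873) + 2349/U(Z) = -4131/(-3873) + 2349/(28 + 20) = -4131*(-1/3873) + 2349/48 = 1377/1291 + 2349*(1/48) = 1377/1291 + 783/16 = 1032885/20656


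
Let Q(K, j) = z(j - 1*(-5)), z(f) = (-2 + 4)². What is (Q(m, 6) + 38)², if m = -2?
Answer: 1764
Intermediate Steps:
z(f) = 4 (z(f) = 2² = 4)
Q(K, j) = 4
(Q(m, 6) + 38)² = (4 + 38)² = 42² = 1764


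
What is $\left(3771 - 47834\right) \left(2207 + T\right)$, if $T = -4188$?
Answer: $87288803$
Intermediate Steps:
$\left(3771 - 47834\right) \left(2207 + T\right) = \left(3771 - 47834\right) \left(2207 - 4188\right) = \left(-44063\right) \left(-1981\right) = 87288803$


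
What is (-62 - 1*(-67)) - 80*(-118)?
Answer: 9445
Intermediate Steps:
(-62 - 1*(-67)) - 80*(-118) = (-62 + 67) + 9440 = 5 + 9440 = 9445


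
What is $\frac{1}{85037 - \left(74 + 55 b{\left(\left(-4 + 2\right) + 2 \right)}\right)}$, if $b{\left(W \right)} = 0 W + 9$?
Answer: $\frac{1}{84468} \approx 1.1839 \cdot 10^{-5}$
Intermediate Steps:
$b{\left(W \right)} = 9$ ($b{\left(W \right)} = 0 + 9 = 9$)
$\frac{1}{85037 - \left(74 + 55 b{\left(\left(-4 + 2\right) + 2 \right)}\right)} = \frac{1}{85037 - 569} = \frac{1}{84468}$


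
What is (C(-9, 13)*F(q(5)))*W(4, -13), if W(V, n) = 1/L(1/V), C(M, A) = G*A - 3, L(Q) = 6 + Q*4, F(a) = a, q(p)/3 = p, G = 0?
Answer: -45/7 ≈ -6.4286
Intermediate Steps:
q(p) = 3*p
L(Q) = 6 + 4*Q
C(M, A) = -3 (C(M, A) = 0*A - 3 = 0 - 3 = -3)
W(V, n) = 1/(6 + 4/V)
(C(-9, 13)*F(q(5)))*W(4, -13) = (-9*5)*((1/2)*4/(2 + 3*4)) = (-3*15)*((1/2)*4/(2 + 12)) = -45*4/(2*14) = -45*1/7 = -45/7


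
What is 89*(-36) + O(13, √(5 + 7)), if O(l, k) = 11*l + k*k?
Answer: -3049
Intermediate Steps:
O(l, k) = k² + 11*l (O(l, k) = 11*l + k² = k² + 11*l)
89*(-36) + O(13, √(5 + 7)) = 89*(-36) + ((√(5 + 7))² + 11*13) = -3204 + ((√12)² + 143) = -3204 + ((2*√3)² + 143) = -3204 + (12 + 143) = -3204 + 155 = -3049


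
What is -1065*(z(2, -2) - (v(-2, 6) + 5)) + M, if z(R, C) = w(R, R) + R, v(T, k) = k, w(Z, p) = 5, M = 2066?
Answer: 6326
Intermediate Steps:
z(R, C) = 5 + R
-1065*(z(2, -2) - (v(-2, 6) + 5)) + M = -1065*((5 + 2) - (6 + 5)) + 2066 = -1065*(7 - 1*11) + 2066 = -1065*(7 - 11) + 2066 = -1065*(-4) + 2066 = 4260 + 2066 = 6326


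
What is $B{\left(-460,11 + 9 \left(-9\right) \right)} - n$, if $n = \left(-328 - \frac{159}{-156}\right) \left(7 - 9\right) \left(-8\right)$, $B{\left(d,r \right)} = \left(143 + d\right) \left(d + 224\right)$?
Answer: $\frac{1040568}{13} \approx 80044.0$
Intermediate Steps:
$B{\left(d,r \right)} = \left(143 + d\right) \left(224 + d\right)$
$n = - \frac{68012}{13}$ ($n = \left(-328 - - \frac{53}{52}\right) \left(\left(-2\right) \left(-8\right)\right) = \left(-328 + \frac{53}{52}\right) 16 = \left(- \frac{17003}{52}\right) 16 = - \frac{68012}{13} \approx -5231.7$)
$B{\left(-460,11 + 9 \left(-9\right) \right)} - n = \left(32032 + \left(-460\right)^{2} + 367 \left(-460\right)\right) - - \frac{68012}{13} = \left(32032 + 211600 - 168820\right) + \frac{68012}{13} = 74812 + \frac{68012}{13} = \frac{1040568}{13}$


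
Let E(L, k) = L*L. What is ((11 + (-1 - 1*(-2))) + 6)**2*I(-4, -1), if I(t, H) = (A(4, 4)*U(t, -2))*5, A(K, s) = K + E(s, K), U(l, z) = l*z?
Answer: 259200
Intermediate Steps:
E(L, k) = L**2
A(K, s) = K + s**2
I(t, H) = -200*t (I(t, H) = ((4 + 4**2)*(t*(-2)))*5 = ((4 + 16)*(-2*t))*5 = (20*(-2*t))*5 = -40*t*5 = -200*t)
((11 + (-1 - 1*(-2))) + 6)**2*I(-4, -1) = ((11 + (-1 - 1*(-2))) + 6)**2*(-200*(-4)) = ((11 + (-1 + 2)) + 6)**2*800 = ((11 + 1) + 6)**2*800 = (12 + 6)**2*800 = 18**2*800 = 324*800 = 259200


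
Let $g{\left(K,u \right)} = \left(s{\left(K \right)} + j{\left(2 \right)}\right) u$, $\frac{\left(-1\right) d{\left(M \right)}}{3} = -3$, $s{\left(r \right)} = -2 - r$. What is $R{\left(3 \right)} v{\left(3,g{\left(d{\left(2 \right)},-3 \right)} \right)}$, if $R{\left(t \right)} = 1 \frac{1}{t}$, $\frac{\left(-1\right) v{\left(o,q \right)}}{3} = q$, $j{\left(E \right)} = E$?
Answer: $-27$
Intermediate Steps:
$d{\left(M \right)} = 9$ ($d{\left(M \right)} = \left(-3\right) \left(-3\right) = 9$)
$g{\left(K,u \right)} = - K u$ ($g{\left(K,u \right)} = \left(\left(-2 - K\right) + 2\right) u = - K u$)
$v{\left(o,q \right)} = - 3 q$
$R{\left(t \right)} = \frac{1}{t}$
$R{\left(3 \right)} v{\left(3,g{\left(d{\left(2 \right)},-3 \right)} \right)} = \frac{\left(-3\right) \left(\left(-1\right) 9 \left(-3\right)\right)}{3} = \frac{\left(-3\right) 27}{3} = \frac{1}{3} \left(-81\right) = -27$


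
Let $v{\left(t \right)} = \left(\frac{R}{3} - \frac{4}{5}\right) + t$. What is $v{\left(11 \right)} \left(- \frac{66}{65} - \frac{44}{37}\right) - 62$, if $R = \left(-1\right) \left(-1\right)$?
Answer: $- \frac{3074366}{36075} \approx -85.222$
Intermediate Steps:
$R = 1$
$v{\left(t \right)} = - \frac{7}{15} + t$ ($v{\left(t \right)} = \left(1 \cdot \frac{1}{3} - \frac{4}{5}\right) + t = \left(\frac{1}{3} - \frac{4}{5}\right) + t = - \frac{7}{15} + t$)
$v{\left(11 \right)} \left(- \frac{66}{65} - \frac{44}{37}\right) - 62 = \left(- \frac{7}{15} + 11\right) \left(- \frac{66}{65} - \frac{44}{37}\right) - 62 = \frac{158 \left(\left(-66\right) \frac{1}{65} - \frac{44}{37}\right)}{15} - 62 = \frac{158 \left(- \frac{66}{65} - \frac{44}{37}\right)}{15} - 62 = \frac{158}{15} \left(- \frac{5302}{2405}\right) - 62 = - \frac{837716}{36075} - 62 = - \frac{3074366}{36075}$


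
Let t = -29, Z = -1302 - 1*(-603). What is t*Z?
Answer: 20271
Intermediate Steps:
Z = -699 (Z = -1302 + 603 = -699)
t*Z = -29*(-699) = 20271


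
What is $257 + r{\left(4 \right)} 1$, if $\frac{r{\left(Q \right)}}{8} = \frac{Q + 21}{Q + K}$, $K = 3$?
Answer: $\frac{1999}{7} \approx 285.57$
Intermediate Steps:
$r{\left(Q \right)} = \frac{8 \left(21 + Q\right)}{3 + Q}$ ($r{\left(Q \right)} = 8 \frac{Q + 21}{Q + 3} = 8 \frac{21 + Q}{3 + Q} = \frac{8 \left(21 + Q\right)}{3 + Q}$)
$257 + r{\left(4 \right)} 1 = 257 + \frac{8 \left(21 + 4\right)}{3 + 4} \cdot 1 = 257 + 8 \cdot \frac{1}{7} \cdot 25 \cdot 1 = 257 + \frac{200}{7} \cdot 1 = 257 + \frac{200}{7} = \frac{1999}{7}$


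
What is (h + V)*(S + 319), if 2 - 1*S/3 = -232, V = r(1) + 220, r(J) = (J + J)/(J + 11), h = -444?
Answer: -1371203/6 ≈ -2.2853e+5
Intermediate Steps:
r(J) = 2*J/(11 + J) (r(J) = (2*J)/(11 + J) = 2*J/(11 + J))
V = 1321/6 (V = 2*1/(11 + 1) + 220 = 2*1/12 + 220 = 2*1*(1/12) + 220 = ⅙ + 220 = 1321/6 ≈ 220.17)
S = 702 (S = 6 - 3*(-232) = 6 + 696 = 702)
(h + V)*(S + 319) = (-444 + 1321/6)*(702 + 319) = -1343/6*1021 = -1371203/6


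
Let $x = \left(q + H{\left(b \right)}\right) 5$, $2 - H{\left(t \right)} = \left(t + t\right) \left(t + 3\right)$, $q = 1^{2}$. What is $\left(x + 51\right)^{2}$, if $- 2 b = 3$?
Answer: $\frac{31329}{4} \approx 7832.3$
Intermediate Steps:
$q = 1$
$b = - \frac{3}{2}$ ($b = \left(- \frac{1}{2}\right) 3 = - \frac{3}{2} \approx -1.5$)
$H{\left(t \right)} = 2 - 2 t \left(3 + t\right)$ ($H{\left(t \right)} = 2 - \left(t + t\right) \left(t + 3\right) = 2 - 2 t \left(3 + t\right)$)
$x = \frac{75}{2}$ ($x = \left(1 - \left(-11 + \frac{9}{2}\right)\right) 5 = \left(1 + \left(2 + 9 - \frac{9}{2}\right)\right) 5 = \left(1 + \frac{13}{2}\right) 5 = \frac{15}{2} \cdot 5 = \frac{75}{2} \approx 37.5$)
$\left(x + 51\right)^{2} = \left(\frac{75}{2} + 51\right)^{2} = \left(\frac{177}{2}\right)^{2} = \frac{31329}{4}$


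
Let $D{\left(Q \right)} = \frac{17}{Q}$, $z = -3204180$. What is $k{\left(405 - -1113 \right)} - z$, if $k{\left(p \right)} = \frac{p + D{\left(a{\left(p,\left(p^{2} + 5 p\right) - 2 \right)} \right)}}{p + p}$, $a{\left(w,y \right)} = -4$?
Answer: $\frac{38911567975}{12144} \approx 3.2042 \cdot 10^{6}$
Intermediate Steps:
$k{\left(p \right)} = \frac{- \frac{17}{4} + p}{2 p}$ ($k{\left(p \right)} = \frac{p + \frac{17}{-4}}{p + p} = \frac{p + 17 \left(- \frac{1}{4}\right)}{2 p} = \left(p - \frac{17}{4}\right) \frac{1}{2 p} = \left(- \frac{17}{4} + p\right) \frac{1}{2 p} = \frac{- \frac{17}{4} + p}{2 p}$)
$k{\left(405 - -1113 \right)} - z = \frac{-17 + 4 \left(405 - -1113\right)}{8 \left(405 - -1113\right)} - -3204180 = \frac{-17 + 4 \left(405 + 1113\right)}{8 \left(405 + 1113\right)} + 3204180 = \frac{-17 + 4 \cdot 1518}{8 \cdot 1518} + 3204180 = \frac{1}{8} \cdot \frac{1}{1518} \left(-17 + 6072\right) + 3204180 = \frac{1}{8} \cdot \frac{1}{1518} \cdot 6055 + 3204180 = \frac{6055}{12144} + 3204180 = \frac{38911567975}{12144}$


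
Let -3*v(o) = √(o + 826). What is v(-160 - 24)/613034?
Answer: -√642/1839102 ≈ -1.3777e-5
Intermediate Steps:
v(o) = -√(826 + o)/3 (v(o) = -√(o + 826)/3 = -√(826 + o)/3)
v(-160 - 24)/613034 = -√(826 + (-160 - 24))/3/613034 = -√(826 - 184)/3*(1/613034) = -√642/3*(1/613034) = -√642/1839102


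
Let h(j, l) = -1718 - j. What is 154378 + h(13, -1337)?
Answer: 152647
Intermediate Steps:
154378 + h(13, -1337) = 154378 + (-1718 - 1*13) = 154378 + (-1718 - 13) = 154378 - 1731 = 152647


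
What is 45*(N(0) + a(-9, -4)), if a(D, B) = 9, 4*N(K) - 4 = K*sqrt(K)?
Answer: 450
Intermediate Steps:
N(K) = 1 + K**(3/2)/4 (N(K) = 1 + (K*sqrt(K))/4 = 1 + K**(3/2)/4)
45*(N(0) + a(-9, -4)) = 45*((1 + 0**(3/2)/4) + 9) = 45*((1 + (1/4)*0) + 9) = 45*((1 + 0) + 9) = 45*(1 + 9) = 45*10 = 450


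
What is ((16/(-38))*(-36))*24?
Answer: 6912/19 ≈ 363.79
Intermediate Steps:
((16/(-38))*(-36))*24 = ((16*(-1/38))*(-36))*24 = -8/19*(-36)*24 = (288/19)*24 = 6912/19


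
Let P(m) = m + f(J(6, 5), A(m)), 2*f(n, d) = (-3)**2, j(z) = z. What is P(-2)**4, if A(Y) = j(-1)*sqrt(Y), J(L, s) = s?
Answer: 625/16 ≈ 39.063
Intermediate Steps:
A(Y) = -sqrt(Y)
f(n, d) = 9/2 (f(n, d) = (1/2)*(-3)**2 = (1/2)*9 = 9/2)
P(m) = 9/2 + m (P(m) = m + 9/2 = 9/2 + m)
P(-2)**4 = (9/2 - 2)**4 = (5/2)**4 = 625/16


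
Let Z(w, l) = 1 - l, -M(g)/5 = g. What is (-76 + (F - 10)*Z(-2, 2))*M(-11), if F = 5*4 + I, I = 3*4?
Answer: -5390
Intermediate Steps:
I = 12
M(g) = -5*g
F = 32 (F = 5*4 + 12 = 20 + 12 = 32)
(-76 + (F - 10)*Z(-2, 2))*M(-11) = (-76 + (32 - 10)*(1 - 1*2))*(-5*(-11)) = (-76 + 22*(1 - 2))*55 = (-76 + 22*(-1))*55 = (-76 - 22)*55 = -98*55 = -5390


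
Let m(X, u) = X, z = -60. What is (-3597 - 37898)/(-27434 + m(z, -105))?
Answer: 41495/27494 ≈ 1.5092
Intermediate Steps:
(-3597 - 37898)/(-27434 + m(z, -105)) = (-3597 - 37898)/(-27434 - 60) = -41495/(-27494) = -41495*(-1/27494) = 41495/27494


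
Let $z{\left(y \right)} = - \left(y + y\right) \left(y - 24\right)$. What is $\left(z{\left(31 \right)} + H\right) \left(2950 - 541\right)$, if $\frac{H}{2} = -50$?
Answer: $-1286406$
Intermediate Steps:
$H = -100$ ($H = 2 \left(-50\right) = -100$)
$z{\left(y \right)} = - 2 y \left(-24 + y\right)$
$\left(z{\left(31 \right)} + H\right) \left(2950 - 541\right) = \left(2 \cdot 31 \left(24 - 31\right) - 100\right) \left(2950 - 541\right) = \left(2 \cdot 31 \left(24 - 31\right) - 100\right) 2409 = \left(2 \cdot 31 \left(-7\right) - 100\right) 2409 = \left(-434 - 100\right) 2409 = \left(-534\right) 2409 = -1286406$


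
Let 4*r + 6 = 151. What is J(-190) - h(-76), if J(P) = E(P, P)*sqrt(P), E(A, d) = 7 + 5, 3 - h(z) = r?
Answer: 133/4 + 12*I*sqrt(190) ≈ 33.25 + 165.41*I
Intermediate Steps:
r = 145/4 (r = -3/2 + (1/4)*151 = -3/2 + 151/4 = 145/4 ≈ 36.250)
h(z) = -133/4 (h(z) = 3 - 1*145/4 = 3 - 145/4 = -133/4)
E(A, d) = 12
J(P) = 12*sqrt(P)
J(-190) - h(-76) = 12*sqrt(-190) - 1*(-133/4) = 12*(I*sqrt(190)) + 133/4 = 12*I*sqrt(190) + 133/4 = 133/4 + 12*I*sqrt(190)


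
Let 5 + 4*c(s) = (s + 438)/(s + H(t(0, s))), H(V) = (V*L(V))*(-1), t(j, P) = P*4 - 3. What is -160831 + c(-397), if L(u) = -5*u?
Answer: -8141976970591/50624032 ≈ -1.6083e+5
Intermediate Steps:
t(j, P) = -3 + 4*P (t(j, P) = 4*P - 3 = -3 + 4*P)
H(V) = 5*V**2 (H(V) = (V*(-5*V))*(-1) = -5*V**2*(-1) = 5*V**2)
c(s) = -5/4 + (438 + s)/(4*(s + 5*(-3 + 4*s)**2)) (c(s) = -5/4 + ((s + 438)/(s + 5*(-3 + 4*s)**2))/4 = -5/4 + ((438 + s)/(s + 5*(-3 + 4*s)**2))/4 = -5/4 + (438 + s)/(4*(s + 5*(-3 + 4*s)**2)))
-160831 + c(-397) = -160831 + (213 - 400*(-397)**2 + 596*(-397))/(4*(45 - 119*(-397) + 80*(-397)**2)) = -160831 + (213 - 400*157609 - 236612)/(4*(45 + 47243 + 80*157609)) = -160831 + (213 - 63043600 - 236612)/(4*(45 + 47243 + 12608720)) = -160831 + (1/4)*(-63279999)/12656008 = -160831 + (1/4)*(1/12656008)*(-63279999) = -160831 - 63279999/50624032 = -8141976970591/50624032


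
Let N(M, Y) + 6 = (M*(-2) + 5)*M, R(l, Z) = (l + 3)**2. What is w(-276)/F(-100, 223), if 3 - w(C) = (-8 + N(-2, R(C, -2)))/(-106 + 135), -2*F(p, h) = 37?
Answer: -238/1073 ≈ -0.22181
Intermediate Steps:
R(l, Z) = (3 + l)**2
F(p, h) = -37/2 (F(p, h) = -1/2*37 = -37/2)
N(M, Y) = -6 + M*(5 - 2*M) (N(M, Y) = -6 + (M*(-2) + 5)*M = -6 + (-2*M + 5)*M = -6 + (5 - 2*M)*M = -6 + M*(5 - 2*M))
w(C) = 119/29 (w(C) = 3 - (-8 + (-6 - 2*(-2)**2 + 5*(-2)))/(-106 + 135) = 3 - (-8 + (-6 - 2*4 - 10))/29 = 3 - (-8 + (-6 - 8 - 10))/29 = 3 - (-8 - 24)/29 = 3 - (-32)/29 = 3 - 1*(-32/29) = 3 + 32/29 = 119/29)
w(-276)/F(-100, 223) = 119/(29*(-37/2)) = (119/29)*(-2/37) = -238/1073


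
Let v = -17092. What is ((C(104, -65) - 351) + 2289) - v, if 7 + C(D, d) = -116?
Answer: 18907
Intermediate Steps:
C(D, d) = -123 (C(D, d) = -7 - 116 = -123)
((C(104, -65) - 351) + 2289) - v = ((-123 - 351) + 2289) - 1*(-17092) = (-474 + 2289) + 17092 = 1815 + 17092 = 18907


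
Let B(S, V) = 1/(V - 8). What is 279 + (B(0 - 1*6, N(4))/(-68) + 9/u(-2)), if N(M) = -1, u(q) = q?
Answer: 167995/612 ≈ 274.50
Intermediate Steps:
B(S, V) = 1/(-8 + V)
279 + (B(0 - 1*6, N(4))/(-68) + 9/u(-2)) = 279 + (1/(-8 - 1*(-68)) + 9/(-2)) = 279 + (-1/68/(-9) + 9*(-½)) = 279 + (-⅑*(-1/68) - 9/2) = 279 + (1/612 - 9/2) = 279 - 2753/612 = 167995/612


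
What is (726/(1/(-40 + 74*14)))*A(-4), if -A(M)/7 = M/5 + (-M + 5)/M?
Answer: 77190498/5 ≈ 1.5438e+7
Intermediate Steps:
A(M) = -7*M/5 - 7*(5 - M)/M (A(M) = -7*(M/5 + (-M + 5)/M) = -7*(M*(1/5) + (5 - M)/M) = -7*(M/5 + (5 - M)/M) = -7*M/5 - 7*(5 - M)/M)
(726/(1/(-40 + 74*14)))*A(-4) = (726/(1/(-40 + 74*14)))*(7 - 35/(-4) - 7/5*(-4)) = (726/(1/(-40 + 1036)))*(7 - 35*(-1/4) + 28/5) = (726/(1/996))*(7 + 35/4 + 28/5) = (726/(1/996))*(427/20) = (726*996)*(427/20) = 723096*(427/20) = 77190498/5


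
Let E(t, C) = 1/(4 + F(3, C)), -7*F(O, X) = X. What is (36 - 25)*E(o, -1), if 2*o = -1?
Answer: 77/29 ≈ 2.6552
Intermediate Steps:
o = -½ (o = (½)*(-1) = -½ ≈ -0.50000)
F(O, X) = -X/7
E(t, C) = 1/(4 - C/7)
(36 - 25)*E(o, -1) = (36 - 25)*(-7/(-28 - 1)) = 11*(-7/(-29)) = 11*(-7*(-1/29)) = 11*(7/29) = 77/29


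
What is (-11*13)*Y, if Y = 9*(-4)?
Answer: 5148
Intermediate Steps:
Y = -36
(-11*13)*Y = -11*13*(-36) = -143*(-36) = 5148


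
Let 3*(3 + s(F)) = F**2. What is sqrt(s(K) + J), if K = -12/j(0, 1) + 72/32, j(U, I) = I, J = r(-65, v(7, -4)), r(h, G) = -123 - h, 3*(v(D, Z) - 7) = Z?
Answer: I*sqrt(469)/4 ≈ 5.4141*I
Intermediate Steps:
v(D, Z) = 7 + Z/3
J = -58 (J = -123 - 1*(-65) = -123 + 65 = -58)
K = -39/4 (K = -12/1 + 72/32 = -12*1 + 72*(1/32) = -12 + 9/4 = -39/4 ≈ -9.7500)
s(F) = -3 + F**2/3
sqrt(s(K) + J) = sqrt((-3 + (-39/4)**2/3) - 58) = sqrt((-3 + (1/3)*(1521/16)) - 58) = sqrt((-3 + 507/16) - 58) = sqrt(459/16 - 58) = sqrt(-469/16) = I*sqrt(469)/4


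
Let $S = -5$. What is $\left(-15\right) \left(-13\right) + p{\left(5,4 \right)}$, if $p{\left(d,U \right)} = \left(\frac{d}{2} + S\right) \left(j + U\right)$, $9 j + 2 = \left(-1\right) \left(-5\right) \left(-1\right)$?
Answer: $\frac{3365}{18} \approx 186.94$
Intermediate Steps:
$j = - \frac{7}{9}$ ($j = - \frac{2}{9} + \frac{\left(-1\right) \left(-5\right) \left(-1\right)}{9} = - \frac{2}{9} + \frac{5 \left(-1\right)}{9} = - \frac{2}{9} + \frac{1}{9} \left(-5\right) = - \frac{2}{9} - \frac{5}{9} = - \frac{7}{9} \approx -0.77778$)
$p{\left(d,U \right)} = \left(-5 + \frac{d}{2}\right) \left(- \frac{7}{9} + U\right)$ ($p{\left(d,U \right)} = \left(\frac{d}{2} - 5\right) \left(- \frac{7}{9} + U\right) = \left(-5 + \frac{d}{2}\right) \left(- \frac{7}{9} + U\right)$)
$\left(-15\right) \left(-13\right) + p{\left(5,4 \right)} = \left(-15\right) \left(-13\right) + \left(\frac{35}{9} - 20 - \frac{35}{18} + \frac{1}{2} \cdot 4 \cdot 5\right) = 195 + \left(\frac{35}{9} - 20 - \frac{35}{18} + 10\right) = 195 - \frac{145}{18} = \frac{3365}{18}$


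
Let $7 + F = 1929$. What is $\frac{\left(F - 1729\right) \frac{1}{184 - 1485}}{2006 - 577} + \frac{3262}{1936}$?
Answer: $\frac{3032052575}{1799636872} \approx 1.6848$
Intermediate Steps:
$F = 1922$ ($F = -7 + 1929 = 1922$)
$\frac{\left(F - 1729\right) \frac{1}{184 - 1485}}{2006 - 577} + \frac{3262}{1936} = \frac{\left(1922 - 1729\right) \frac{1}{184 - 1485}}{2006 - 577} + \frac{3262}{1936} = \frac{193 \frac{1}{-1301}}{2006 - 577} + 3262 \cdot \frac{1}{1936} = \frac{193 \left(- \frac{1}{1301}\right)}{1429} + \frac{1631}{968} = \left(- \frac{193}{1301}\right) \frac{1}{1429} + \frac{1631}{968} = - \frac{193}{1859129} + \frac{1631}{968} = \frac{3032052575}{1799636872}$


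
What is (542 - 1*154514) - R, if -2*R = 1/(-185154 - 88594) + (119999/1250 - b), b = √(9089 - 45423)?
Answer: -52670484077499/342185000 - I*√36334/2 ≈ -1.5392e+5 - 95.307*I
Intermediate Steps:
b = I*√36334 (b = √(-36334) = I*√36334 ≈ 190.61*I)
R = -16424742501/342185000 + I*√36334/2 (R = -(1/(-185154 - 88594) + (119999/1250 - I*√36334))/2 = -(1/(-273748) + (119999*(1/1250) - I*√36334))/2 = -(-1/273748 + (119999/1250 - I*√36334))/2 = -(16424742501/171092500 - I*√36334)/2 = -16424742501/342185000 + I*√36334/2 ≈ -48.0 + 95.307*I)
(542 - 1*154514) - R = (542 - 1*154514) - (-16424742501/342185000 + I*√36334/2) = (542 - 154514) + (16424742501/342185000 - I*√36334/2) = -153972 + (16424742501/342185000 - I*√36334/2) = -52670484077499/342185000 - I*√36334/2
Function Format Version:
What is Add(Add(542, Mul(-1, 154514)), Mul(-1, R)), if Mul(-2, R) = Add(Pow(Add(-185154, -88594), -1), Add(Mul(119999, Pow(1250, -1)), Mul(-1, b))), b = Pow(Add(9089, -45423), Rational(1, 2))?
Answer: Add(Rational(-52670484077499, 342185000), Mul(Rational(-1, 2), I, Pow(36334, Rational(1, 2)))) ≈ Add(-1.5392e+5, Mul(-95.307, I))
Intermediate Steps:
b = Mul(I, Pow(36334, Rational(1, 2))) (b = Pow(-36334, Rational(1, 2)) = Mul(I, Pow(36334, Rational(1, 2))) ≈ Mul(190.61, I))
R = Add(Rational(-16424742501, 342185000), Mul(Rational(1, 2), I, Pow(36334, Rational(1, 2)))) (R = Mul(Rational(-1, 2), Add(Pow(Add(-185154, -88594), -1), Add(Mul(119999, Pow(1250, -1)), Mul(-1, Mul(I, Pow(36334, Rational(1, 2))))))) = Mul(Rational(-1, 2), Add(Pow(-273748, -1), Add(Mul(119999, Rational(1, 1250)), Mul(-1, I, Pow(36334, Rational(1, 2)))))) = Mul(Rational(-1, 2), Add(Rational(-1, 273748), Add(Rational(119999, 1250), Mul(-1, I, Pow(36334, Rational(1, 2)))))) = Mul(Rational(-1, 2), Add(Rational(16424742501, 171092500), Mul(-1, I, Pow(36334, Rational(1, 2))))) = Add(Rational(-16424742501, 342185000), Mul(Rational(1, 2), I, Pow(36334, Rational(1, 2)))) ≈ Add(-48.000, Mul(95.307, I)))
Add(Add(542, Mul(-1, 154514)), Mul(-1, R)) = Add(Add(542, Mul(-1, 154514)), Mul(-1, Add(Rational(-16424742501, 342185000), Mul(Rational(1, 2), I, Pow(36334, Rational(1, 2)))))) = Add(Add(542, -154514), Add(Rational(16424742501, 342185000), Mul(Rational(-1, 2), I, Pow(36334, Rational(1, 2))))) = Add(-153972, Add(Rational(16424742501, 342185000), Mul(Rational(-1, 2), I, Pow(36334, Rational(1, 2))))) = Add(Rational(-52670484077499, 342185000), Mul(Rational(-1, 2), I, Pow(36334, Rational(1, 2))))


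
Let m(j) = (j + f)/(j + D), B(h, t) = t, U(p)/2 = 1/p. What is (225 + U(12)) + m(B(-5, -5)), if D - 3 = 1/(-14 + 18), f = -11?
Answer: 9841/42 ≈ 234.31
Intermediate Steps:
U(p) = 2/p
D = 13/4 (D = 3 + 1/(-14 + 18) = 3 + 1/4 = 3 + ¼ = 13/4 ≈ 3.2500)
m(j) = (-11 + j)/(13/4 + j) (m(j) = (j - 11)/(j + 13/4) = (-11 + j)/(13/4 + j))
(225 + U(12)) + m(B(-5, -5)) = (225 + 2/12) + 4*(-11 - 5)/(13 + 4*(-5)) = (225 + 2*(1/12)) + 4*(-16)/(13 - 20) = (225 + ⅙) + 4*(-16)/(-7) = 1351/6 + 4*(-⅐)*(-16) = 1351/6 + 64/7 = 9841/42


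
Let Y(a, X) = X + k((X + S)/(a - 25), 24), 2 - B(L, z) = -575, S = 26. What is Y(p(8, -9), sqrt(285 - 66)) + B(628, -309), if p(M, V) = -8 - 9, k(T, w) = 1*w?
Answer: 601 + sqrt(219) ≈ 615.80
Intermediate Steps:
B(L, z) = 577 (B(L, z) = 2 - 1*(-575) = 2 + 575 = 577)
k(T, w) = w
p(M, V) = -17
Y(a, X) = 24 + X (Y(a, X) = X + 24 = 24 + X)
Y(p(8, -9), sqrt(285 - 66)) + B(628, -309) = (24 + sqrt(285 - 66)) + 577 = (24 + sqrt(219)) + 577 = 601 + sqrt(219)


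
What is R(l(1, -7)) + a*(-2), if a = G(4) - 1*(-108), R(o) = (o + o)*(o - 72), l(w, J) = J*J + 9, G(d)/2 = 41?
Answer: -2004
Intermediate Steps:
G(d) = 82 (G(d) = 2*41 = 82)
l(w, J) = 9 + J² (l(w, J) = J² + 9 = 9 + J²)
R(o) = 2*o*(-72 + o) (R(o) = (2*o)*(-72 + o) = 2*o*(-72 + o))
a = 190 (a = 82 - 1*(-108) = 82 + 108 = 190)
R(l(1, -7)) + a*(-2) = 2*(9 + (-7)²)*(-72 + (9 + (-7)²)) + 190*(-2) = 2*(9 + 49)*(-72 + (9 + 49)) - 380 = 2*58*(-72 + 58) - 380 = 2*58*(-14) - 380 = -1624 - 380 = -2004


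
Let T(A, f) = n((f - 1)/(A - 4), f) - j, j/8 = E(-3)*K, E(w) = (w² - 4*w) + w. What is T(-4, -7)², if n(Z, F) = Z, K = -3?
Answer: 187489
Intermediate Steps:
E(w) = w² - 3*w
j = -432 (j = 8*(-3*(-3 - 3)*(-3)) = 8*(-3*(-6)*(-3)) = 8*(18*(-3)) = 8*(-54) = -432)
T(A, f) = 432 + (-1 + f)/(-4 + A) (T(A, f) = (f - 1)/(A - 4) - 1*(-432) = (-1 + f)/(-4 + A) + 432 = 432 + (-1 + f)/(-4 + A))
T(-4, -7)² = ((-1729 - 7 + 432*(-4))/(-4 - 4))² = ((-1729 - 7 - 1728)/(-8))² = (-⅛*(-3464))² = 433² = 187489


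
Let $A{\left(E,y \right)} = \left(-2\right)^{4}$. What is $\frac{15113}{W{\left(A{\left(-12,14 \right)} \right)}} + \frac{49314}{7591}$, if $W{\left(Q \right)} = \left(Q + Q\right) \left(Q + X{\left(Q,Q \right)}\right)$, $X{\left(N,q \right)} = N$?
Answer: $\frac{165220319}{7773184} \approx 21.255$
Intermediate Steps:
$A{\left(E,y \right)} = 16$
$W{\left(Q \right)} = 4 Q^{2}$ ($W{\left(Q \right)} = \left(Q + Q\right) \left(Q + Q\right) = 2 Q 2 Q = 4 Q^{2}$)
$\frac{15113}{W{\left(A{\left(-12,14 \right)} \right)}} + \frac{49314}{7591} = \frac{15113}{4 \cdot 16^{2}} + \frac{49314}{7591} = \frac{15113}{4 \cdot 256} + 49314 \cdot \frac{1}{7591} = \frac{15113}{1024} + \frac{49314}{7591} = \frac{165220319}{7773184}$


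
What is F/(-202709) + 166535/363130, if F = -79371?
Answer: 12516026909/14721943834 ≈ 0.85016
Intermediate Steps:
F/(-202709) + 166535/363130 = -79371/(-202709) + 166535/363130 = -79371*(-1/202709) + 166535*(1/363130) = 79371/202709 + 33307/72626 = 12516026909/14721943834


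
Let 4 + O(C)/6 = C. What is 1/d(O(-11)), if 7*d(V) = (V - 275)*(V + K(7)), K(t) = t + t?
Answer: 7/27740 ≈ 0.00025234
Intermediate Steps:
K(t) = 2*t
O(C) = -24 + 6*C
d(V) = (-275 + V)*(14 + V)/7 (d(V) = ((V - 275)*(V + 2*7))/7 = ((-275 + V)*(V + 14))/7 = ((-275 + V)*(14 + V))/7 = (-275 + V)*(14 + V)/7)
1/d(O(-11)) = 1/(-550 - 261*(-24 + 6*(-11))/7 + (-24 + 6*(-11))²/7) = 1/(-550 - 261*(-24 - 66)/7 + (-24 - 66)²/7) = 1/(-550 - 261/7*(-90) + (⅐)*(-90)²) = 1/(-550 + 23490/7 + (⅐)*8100) = 1/(-550 + 23490/7 + 8100/7) = 1/(27740/7) = 7/27740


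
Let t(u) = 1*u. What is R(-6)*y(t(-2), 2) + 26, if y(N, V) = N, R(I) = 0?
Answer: 26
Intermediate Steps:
t(u) = u
R(-6)*y(t(-2), 2) + 26 = 0*(-2) + 26 = 0 + 26 = 26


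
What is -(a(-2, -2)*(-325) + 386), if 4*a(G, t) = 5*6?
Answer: 4103/2 ≈ 2051.5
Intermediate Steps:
a(G, t) = 15/2 (a(G, t) = (5*6)/4 = (1/4)*30 = 15/2)
-(a(-2, -2)*(-325) + 386) = -((15/2)*(-325) + 386) = -(-4875/2 + 386) = -1*(-4103/2) = 4103/2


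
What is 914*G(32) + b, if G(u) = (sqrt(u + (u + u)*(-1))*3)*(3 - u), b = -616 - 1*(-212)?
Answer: -404 - 318072*I*sqrt(2) ≈ -404.0 - 4.4982e+5*I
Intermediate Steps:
b = -404 (b = -616 + 212 = -404)
G(u) = 3*sqrt(-u)*(3 - u) (G(u) = (sqrt(u + (2*u)*(-1))*3)*(3 - u) = (sqrt(u - 2*u)*3)*(3 - u) = (sqrt(-u)*3)*(3 - u) = (3*sqrt(-u))*(3 - u) = 3*sqrt(-u)*(3 - u))
914*G(32) + b = 914*(3*sqrt(-1*32)*(3 - 1*32)) - 404 = 914*(3*sqrt(-32)*(3 - 32)) - 404 = 914*(3*(4*I*sqrt(2))*(-29)) - 404 = 914*(-348*I*sqrt(2)) - 404 = -318072*I*sqrt(2) - 404 = -404 - 318072*I*sqrt(2)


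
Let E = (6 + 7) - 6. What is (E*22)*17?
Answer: 2618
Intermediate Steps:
E = 7 (E = 13 - 6 = 7)
(E*22)*17 = (7*22)*17 = 154*17 = 2618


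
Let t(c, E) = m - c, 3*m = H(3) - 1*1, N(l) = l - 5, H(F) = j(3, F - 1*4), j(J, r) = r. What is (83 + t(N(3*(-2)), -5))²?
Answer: 78400/9 ≈ 8711.1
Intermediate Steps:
H(F) = -4 + F (H(F) = F - 1*4 = F - 4 = -4 + F)
N(l) = -5 + l
m = -⅔ (m = ((-4 + 3) - 1*1)/3 = (-1 - 1)/3 = (⅓)*(-2) = -⅔ ≈ -0.66667)
t(c, E) = -⅔ - c
(83 + t(N(3*(-2)), -5))² = (83 + (-⅔ - (-5 + 3*(-2))))² = (83 + (-⅔ - (-5 - 6)))² = (83 + (-⅔ - 1*(-11)))² = (83 + (-⅔ + 11))² = (83 + 31/3)² = (280/3)² = 78400/9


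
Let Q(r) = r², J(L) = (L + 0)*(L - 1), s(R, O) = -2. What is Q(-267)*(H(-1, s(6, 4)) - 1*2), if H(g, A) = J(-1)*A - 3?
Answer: -641601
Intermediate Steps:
J(L) = L*(-1 + L)
H(g, A) = -3 + 2*A (H(g, A) = (-(-1 - 1))*A - 3 = (-1*(-2))*A - 3 = 2*A - 3 = -3 + 2*A)
Q(-267)*(H(-1, s(6, 4)) - 1*2) = (-267)²*((-3 + 2*(-2)) - 1*2) = 71289*((-3 - 4) - 2) = 71289*(-7 - 2) = 71289*(-9) = -641601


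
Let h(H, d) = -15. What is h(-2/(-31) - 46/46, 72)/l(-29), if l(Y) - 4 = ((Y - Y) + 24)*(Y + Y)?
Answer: 15/1388 ≈ 0.010807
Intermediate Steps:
l(Y) = 4 + 48*Y (l(Y) = 4 + ((Y - Y) + 24)*(Y + Y) = 4 + (0 + 24)*(2*Y) = 4 + 24*(2*Y) = 4 + 48*Y)
h(-2/(-31) - 46/46, 72)/l(-29) = -15/(4 + 48*(-29)) = -15/(4 - 1392) = -15/(-1388) = -15*(-1/1388) = 15/1388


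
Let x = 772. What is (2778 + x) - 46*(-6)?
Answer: 3826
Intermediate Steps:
(2778 + x) - 46*(-6) = (2778 + 772) - 46*(-6) = 3550 + 276 = 3826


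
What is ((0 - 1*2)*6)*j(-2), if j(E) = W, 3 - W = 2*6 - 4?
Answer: 60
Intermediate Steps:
W = -5 (W = 3 - (2*6 - 4) = 3 - (12 - 4) = 3 - 1*8 = 3 - 8 = -5)
j(E) = -5
((0 - 1*2)*6)*j(-2) = ((0 - 1*2)*6)*(-5) = ((0 - 2)*6)*(-5) = -2*6*(-5) = -12*(-5) = 60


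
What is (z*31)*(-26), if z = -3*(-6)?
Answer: -14508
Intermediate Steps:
z = 18
(z*31)*(-26) = (18*31)*(-26) = 558*(-26) = -14508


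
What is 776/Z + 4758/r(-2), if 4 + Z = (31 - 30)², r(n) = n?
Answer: -7913/3 ≈ -2637.7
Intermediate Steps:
Z = -3 (Z = -4 + (31 - 30)² = -4 + 1² = -4 + 1 = -3)
776/Z + 4758/r(-2) = 776/(-3) + 4758/(-2) = 776*(-⅓) + 4758*(-½) = -776/3 - 2379 = -7913/3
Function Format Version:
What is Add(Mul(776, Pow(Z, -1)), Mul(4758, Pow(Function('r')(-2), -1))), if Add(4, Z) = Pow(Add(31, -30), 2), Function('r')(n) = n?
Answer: Rational(-7913, 3) ≈ -2637.7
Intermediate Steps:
Z = -3 (Z = Add(-4, Pow(Add(31, -30), 2)) = Add(-4, Pow(1, 2)) = Add(-4, 1) = -3)
Add(Mul(776, Pow(Z, -1)), Mul(4758, Pow(Function('r')(-2), -1))) = Add(Mul(776, Pow(-3, -1)), Mul(4758, Pow(-2, -1))) = Add(Mul(776, Rational(-1, 3)), Mul(4758, Rational(-1, 2))) = Add(Rational(-776, 3), -2379) = Rational(-7913, 3)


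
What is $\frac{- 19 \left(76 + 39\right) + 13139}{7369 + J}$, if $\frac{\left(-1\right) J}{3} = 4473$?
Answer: $- \frac{5477}{3025} \approx -1.8106$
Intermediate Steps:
$J = -13419$ ($J = \left(-3\right) 4473 = -13419$)
$\frac{- 19 \left(76 + 39\right) + 13139}{7369 + J} = \frac{- 19 \left(76 + 39\right) + 13139}{7369 - 13419} = \frac{\left(-19\right) 115 + 13139}{-6050} = \left(-2185 + 13139\right) \left(- \frac{1}{6050}\right) = 10954 \left(- \frac{1}{6050}\right) = - \frac{5477}{3025}$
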